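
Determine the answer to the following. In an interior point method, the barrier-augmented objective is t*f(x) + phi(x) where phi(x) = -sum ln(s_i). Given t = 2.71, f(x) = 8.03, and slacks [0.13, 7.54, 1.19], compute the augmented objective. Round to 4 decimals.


Step 1: Compute log-barrier.
ln values: [-2.0402, 2.0202, 0.174]
phi = -(-2.0402 + 2.0202 + 0.174) = -0.154
Step 2: Compute augmented objective.
t*f(x) = 2.71*8.03 = 21.7613
Total = 21.7613 - 0.154 = 21.6073


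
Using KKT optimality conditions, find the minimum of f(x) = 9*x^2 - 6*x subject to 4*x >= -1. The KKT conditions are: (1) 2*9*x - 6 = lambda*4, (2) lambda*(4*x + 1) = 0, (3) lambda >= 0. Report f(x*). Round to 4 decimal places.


Step 1: Try lambda = 0 (constraint inactive).
Stationarity: 2*9*x - 6 = 0
x* = 6/(2*9) = 1/3 = 0.3333 (rounded; the exact value 1/3 is used below)
Check constraint: 4*0.3333 = 1.3332 >= -1 -- satisfied.
Step 2: Compute optimal value.
f(x*) = 9*(1/3)^2 - 6*(1/3) = -1.0


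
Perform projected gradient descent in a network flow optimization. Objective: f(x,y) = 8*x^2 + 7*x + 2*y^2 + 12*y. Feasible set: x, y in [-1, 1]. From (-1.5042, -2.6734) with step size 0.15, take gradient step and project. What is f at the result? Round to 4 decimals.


Step 1: Compute gradient at (-1.5042, -2.6734).
grad_x = 2*8*-1.5042 + 7 = -17.0672
grad_y = 2*2*-2.6734 + 12 = 1.3064
Step 2: Gradient step.
x_raw = -1.5042 - 0.15*-17.0672 = 1.0559
y_raw = -2.6734 - 0.15*1.3064 = -2.8694
Step 3: Project onto [-1, 1].
x_proj = clip(1.0559) = 1.0
y_proj = clip(-2.8694) = -1.0
Step 4: Evaluate f.
f(1.0, -1.0) = 5.0


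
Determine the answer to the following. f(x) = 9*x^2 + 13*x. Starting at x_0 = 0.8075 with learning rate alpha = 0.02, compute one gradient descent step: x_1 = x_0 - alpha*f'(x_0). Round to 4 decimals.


We compute the gradient at x_0 and apply the update.
f'(x) = 18*x + 13
f'(0.8075) = 18*0.8075 + 13 = 27.535
x_1 = 0.8075 - 0.02*27.535 = 0.2568


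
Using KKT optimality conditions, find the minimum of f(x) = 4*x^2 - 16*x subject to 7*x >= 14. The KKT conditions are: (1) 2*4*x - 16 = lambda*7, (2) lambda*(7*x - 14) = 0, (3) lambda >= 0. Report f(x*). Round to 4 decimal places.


Step 1: Try lambda = 0 (constraint inactive).
Stationarity: 2*4*x - 16 = 0
x* = 16/(2*4) = 2.0
Check constraint: 7*2.0 = 14.0 >= 14 -- satisfied.
Step 2: Compute optimal value.
f(x*) = 4*2.0^2 - 16*2.0 = -16.0


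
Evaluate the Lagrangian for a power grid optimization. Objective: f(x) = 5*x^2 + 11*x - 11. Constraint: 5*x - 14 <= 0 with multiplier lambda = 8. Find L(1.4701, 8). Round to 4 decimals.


Step 1: Evaluate f(x).
f(1.4701) = 5*1.4701^2 + 11*1.4701 - 11 = 15.9771
Step 2: Evaluate g(x).
g(1.4701) = 5*1.4701 - 14 = -6.6495
Step 3: Compute Lagrangian.
L = 15.9771 + 8*-6.6495 = -37.2189


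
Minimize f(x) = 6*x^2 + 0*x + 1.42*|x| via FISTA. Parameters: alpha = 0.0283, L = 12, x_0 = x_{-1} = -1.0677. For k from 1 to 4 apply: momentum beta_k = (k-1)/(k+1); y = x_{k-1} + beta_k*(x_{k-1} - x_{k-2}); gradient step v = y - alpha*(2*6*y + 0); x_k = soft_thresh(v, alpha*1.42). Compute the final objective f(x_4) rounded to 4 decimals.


FISTA on f(x) = 6*x^2 + 0*x + 1.42*|x|
L = 12, alpha = 0.0283
Iteration 1: beta = 0.0, y = -1.0677 + 0.0*(-1.0677 + 1.0677) = -1.0677
  grad(y) = -12.8124, v = y - alpha*grad = -0.7051
  prox(v) = soft_thresh(-0.7051, 0.0402) = -0.6649
Iteration 2: beta = 0.3333, y = -0.6649 + 0.3333*(-0.6649 + 1.0677) = -0.5307
  grad(y) = -6.368, v = y - alpha*grad = -0.3505
  prox(v) = soft_thresh(-0.3505, 0.0402) = -0.3103
Iteration 3: beta = 0.5, y = -0.3103 + 0.5*(-0.3103 + 0.6649) = -0.1329
  grad(y) = -1.5952, v = y - alpha*grad = -0.0878
  prox(v) = soft_thresh(-0.0878, 0.0402) = -0.0476
Iteration 4: beta = 0.6, y = -0.0476 + 0.6*(-0.0476 + 0.3103) = 0.11
  grad(y) = 1.3199, v = y - alpha*grad = 0.0726
  prox(v) = soft_thresh(0.0726, 0.0402) = 0.0325
f(x_4) = 6*0.0325^2 + 0*0.0325 + 1.42*|0.0325| = 0.0524


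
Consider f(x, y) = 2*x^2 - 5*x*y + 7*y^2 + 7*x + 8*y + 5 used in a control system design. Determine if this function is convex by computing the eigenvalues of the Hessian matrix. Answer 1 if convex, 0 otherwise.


The Hessian of f(x,y) = 2*x^2 - 5*x*y + 7*y^2 + 7*x + 8*y + 5 is:
H = [[4, -5], [-5, 14]]
Trace = 4 + 14 = 18
Determinant = 4*14 - (-5)^2 = 31
Discriminant = (18)^2 - 4*31 = 200.0
Eigenvalues: lambda_1 = 1.9289, lambda_2 = 16.0711
The function is convex.

1


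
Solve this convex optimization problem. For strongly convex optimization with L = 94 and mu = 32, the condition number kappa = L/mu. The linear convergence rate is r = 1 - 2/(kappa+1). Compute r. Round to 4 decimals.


Step 1: Compute the condition number.
kappa = L/mu = 94/32 = 2.9375
Step 2: Compute the convergence rate.
r = 1 - 2/(kappa + 1) = 1 - 2*mu/(L + mu) = (L - mu)/(L + mu) = 62/126 = 0.4921


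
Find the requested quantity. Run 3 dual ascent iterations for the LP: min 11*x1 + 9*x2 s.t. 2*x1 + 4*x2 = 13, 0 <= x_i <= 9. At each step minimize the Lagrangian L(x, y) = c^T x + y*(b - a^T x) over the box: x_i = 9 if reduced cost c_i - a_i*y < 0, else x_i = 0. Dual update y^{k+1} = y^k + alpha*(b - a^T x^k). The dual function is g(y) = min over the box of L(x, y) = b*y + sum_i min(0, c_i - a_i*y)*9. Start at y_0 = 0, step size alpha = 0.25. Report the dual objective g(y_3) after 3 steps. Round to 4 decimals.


Dual ascent for LP: min 11*x1 + 9*x2, 2*x1 + 4*x2 = 13, 0 <= x_i <= 9
Step 1: y^k = 0.0, reduced costs: (11.0, 9.0)
  x^k = (0.0, 0.0), subgradient = b - a^T x = 13.0
  y^{k+1} = 0.0 + 0.25*13.0 = 3.25
Step 2: y^k = 3.25, reduced costs: (4.5, -4.0)
  x^k = (0.0, 9.0), subgradient = b - a^T x = -23.0
  y^{k+1} = 3.25 + 0.25*-23.0 = -2.5
Step 3: y^k = -2.5, reduced costs: (16.0, 19.0)
  x^k = (0.0, 0.0), subgradient = b - a^T x = 13.0
  y^{k+1} = -2.5 + 0.25*13.0 = 0.75
Dual objective at y_3 = 0.75: reduced costs (9.5, 6.0), box minimizer x = (0.0, 0.0)
g(y_3) = b*y + (c1 - a1*y)*x1 + (c2 - a2*y)*x2 = 13*0.75 + 9.5*0.0 + 6.0*0.0 = 9.75 + 0.0 + 0.0 = 9.75


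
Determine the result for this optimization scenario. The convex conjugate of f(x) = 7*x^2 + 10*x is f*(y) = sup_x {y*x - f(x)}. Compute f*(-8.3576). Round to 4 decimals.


f*(y) = sup_x {y*x - a*x^2 - b*x} = sup_x {(y-b)*x - a*x^2}
FOC: (y - b) - 2a*x = 0 => x* = (y - b)/(2a)
x* = (-8.3576 - 10)/(2*7) = -1.3113
f*(-8.3576) = (y-b)^2/(4a) = (-8.3576 - 10)^2/(4*7)
= 337.0015/28 = 12.0358


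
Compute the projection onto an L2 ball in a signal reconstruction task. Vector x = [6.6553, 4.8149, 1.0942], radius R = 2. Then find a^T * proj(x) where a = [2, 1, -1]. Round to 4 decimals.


Step 1: Compute ||x|| (intermediates to 6 decimals).
||x|| = sqrt(6.6553^2 + 4.8149^2 + 1.0942^2) = 8.286951
Step 2: Project.
Since ||x|| > R, scale = R/||x|| = 2/8.286951 = 0.241343, proj(x) = scale * x
proj(x) = [1.60621, 1.162042, 0.264078]
Step 3: Dot product.
a^T * proj(x) = 2*1.60621 + 1*1.162042 - 1*0.264078 = 4.1104


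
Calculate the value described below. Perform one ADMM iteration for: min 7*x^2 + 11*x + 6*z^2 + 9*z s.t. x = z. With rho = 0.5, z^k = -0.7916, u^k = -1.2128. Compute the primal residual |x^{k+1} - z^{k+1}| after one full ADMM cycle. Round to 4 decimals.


ADMM iteration with rho = 0.5, z^k = -0.7916, u^k = -1.2128
Step 1: x-update.
Minimize 7*x^2 + 11*x + (0.5/2)*(x + 0.7916 - 1.2128)^2
FOC: (2*7 + 0.5)*x = -11 + 0.5*(-0.7916 + 1.2128)
x^{k+1} = -0.7441
Step 2: z-update.
Minimize 6*z^2 + 9*z + (0.5/2)*(-0.7441 - z - 1.2128)^2
FOC: (2*6 + 0.5)*z = -9 + 0.5*(-0.7441 - 1.2128)
z^{k+1} = -0.7983
Step 3: u-update.
u^{k+1} = -1.2128 - 0.7441 + 0.7983 = -1.1586
Step 4: Primal residual = |-0.7441 + 0.7983| = 0.0542


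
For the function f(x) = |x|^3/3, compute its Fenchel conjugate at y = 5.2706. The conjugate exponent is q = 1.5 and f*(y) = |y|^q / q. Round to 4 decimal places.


The conjugate exponent q satisfies 1/p + 1/q = 1.
p = 3, so q = 3/(3 - 1) = 1.5
|y|^q = 5.2706^1.5 = 12.1001
f*(5.2706) = 12.1001 / 1.5 = 8.0668


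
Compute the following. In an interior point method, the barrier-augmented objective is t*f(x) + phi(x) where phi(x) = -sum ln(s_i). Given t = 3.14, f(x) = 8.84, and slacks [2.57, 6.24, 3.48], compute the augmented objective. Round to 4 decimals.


Step 1: Compute log-barrier.
ln values: [0.9439, 1.831, 1.247]
phi = -(0.9439 + 1.831 + 1.247) = -4.0219
Step 2: Compute augmented objective.
t*f(x) = 3.14*8.84 = 27.7576
Total = 27.7576 - 4.0219 = 23.7357


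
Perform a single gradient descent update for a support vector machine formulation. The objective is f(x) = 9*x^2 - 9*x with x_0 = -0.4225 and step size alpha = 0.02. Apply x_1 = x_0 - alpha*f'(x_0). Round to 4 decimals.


We compute the gradient at x_0 and apply the update.
f'(x) = 18*x - 9
f'(-0.4225) = 18*-0.4225 - 9 = -16.605
x_1 = -0.4225 - 0.02*-16.605 = -0.0904


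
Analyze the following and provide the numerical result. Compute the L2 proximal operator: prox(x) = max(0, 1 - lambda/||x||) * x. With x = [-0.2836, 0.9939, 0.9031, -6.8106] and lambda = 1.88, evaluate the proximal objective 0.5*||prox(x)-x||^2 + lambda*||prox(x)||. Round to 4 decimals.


Step 1: Compute ||x||.
||x|| = 6.9475
Step 2: Compute scaling factor.
scale = max(0, 1 - 1.88/6.9475) = 0.7294
Step 3: prox(x) = [-0.2069, 0.725, 0.6587, -4.9677]
||prox(x)|| = 5.0675
Step 4: Proximal objective.
0.5*||prox-x||^2 = 1.7672
lambda*||prox|| = 9.5269
Total = 11.2942


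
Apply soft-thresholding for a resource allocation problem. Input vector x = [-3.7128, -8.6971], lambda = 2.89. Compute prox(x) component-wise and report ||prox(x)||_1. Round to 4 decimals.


Soft-thresholding with lambda = 2.89:
prox(-3.7128) = sign(-3.7128)*max(|-3.7128| - 2.89, 0) = -0.8228
prox(-8.6971) = sign(-8.6971)*max(|-8.6971| - 2.89, 0) = -5.8071
prox(x) = [-0.8228, -5.8071]
||prox(x)||_1 = 0.8228 + 5.8071 = 6.6299


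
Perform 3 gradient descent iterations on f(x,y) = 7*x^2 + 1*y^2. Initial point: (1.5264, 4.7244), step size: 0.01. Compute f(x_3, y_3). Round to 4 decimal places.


Gradient descent on f(x,y) = 7*x^2 + 1*y^2.
Starting point: (1.5264, 4.7244), alpha = 0.01
Step 1: grad_x = 2*7*1.5264 = 21.3696, grad_y = 2*1*4.7244 = 9.4488
  x_1 = 1.5264 - 0.01*21.3696 = 1.3127
  y_1 = 4.7244 - 0.01*9.4488 = 4.6299
Step 2: grad_x = 2*7*1.3127 = 18.3779, grad_y = 2*1*4.6299 = 9.2598
  x_2 = 1.3127 - 0.01*18.3779 = 1.1289
  y_2 = 4.6299 - 0.01*9.2598 = 4.5373
Step 3: grad_x = 2*7*1.1289 = 15.805, grad_y = 2*1*4.5373 = 9.0746
  x_3 = 1.1289 - 0.01*15.805 = 0.9709
  y_3 = 4.5373 - 0.01*9.0746 = 4.4466
f(0.9709, 4.4466) = 7*0.9709^2 + 1*4.4466^2 = 26.3702


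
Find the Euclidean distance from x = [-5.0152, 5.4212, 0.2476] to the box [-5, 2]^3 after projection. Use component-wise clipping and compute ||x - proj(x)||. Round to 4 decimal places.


Project each component onto [-5, 2].
clip(-5.0152) = -5.0, clip(5.4212) = 2.0, clip(0.2476) = 0.2476
Projection = [-5.0, 2.0, 0.2476]
Squared diffs: [0.0002, 11.7046, 0.0]
Distance = sqrt(11.7048) = 3.4212


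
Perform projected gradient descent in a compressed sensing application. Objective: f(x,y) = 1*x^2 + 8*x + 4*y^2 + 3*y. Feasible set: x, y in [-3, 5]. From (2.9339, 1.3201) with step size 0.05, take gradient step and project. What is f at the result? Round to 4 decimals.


Step 1: Compute gradient at (2.9339, 1.3201).
grad_x = 2*1*2.9339 + 8 = 13.8678
grad_y = 2*4*1.3201 + 3 = 13.5608
Step 2: Gradient step.
x_raw = 2.9339 - 0.05*13.8678 = 2.2405
y_raw = 1.3201 - 0.05*13.5608 = 0.6421
Step 3: Project onto [-3, 5].
x_proj = clip(2.2405) = 2.2405
y_proj = clip(0.6421) = 0.6421
Step 4: Evaluate f.
f(2.2405, 0.6421) = 26.5191


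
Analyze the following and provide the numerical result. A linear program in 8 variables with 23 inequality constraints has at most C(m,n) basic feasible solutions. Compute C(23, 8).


Each vertex corresponds to some choice of n active constraints out of m, so the number of vertices is at most C(m, n) = m! / (n!(m-n)!).
m = 23, n = 8
Numerator: 23 * 22 * 21 * 20 * 19 * 18 * 17 * 16
Denominator: 8! = 40320
C(23, 8) = 490314


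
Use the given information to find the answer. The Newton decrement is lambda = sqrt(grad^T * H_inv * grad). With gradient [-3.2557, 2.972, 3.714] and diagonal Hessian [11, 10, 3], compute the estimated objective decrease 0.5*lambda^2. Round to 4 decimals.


Step 1: H is diagonal, so H^(-1) * g = [-0.296, 0.2972, 1.238].
Step 2: g^T H^(-1) g = sum_i g_i^2 / H_ii
  = (-3.2557)^2/11 + (2.972)^2/10 + (3.714)^2/3
  = 0.9636 + 0.8833 + 4.5979 = 6.4448
Step 3: Objective decrease = 0.5 * g^T H^(-1) g = 3.2224


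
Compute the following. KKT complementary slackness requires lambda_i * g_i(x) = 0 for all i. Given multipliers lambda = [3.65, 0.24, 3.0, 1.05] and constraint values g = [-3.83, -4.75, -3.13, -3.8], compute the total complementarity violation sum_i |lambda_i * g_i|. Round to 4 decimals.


KKT complementary slackness check:
lambda_1 * g_1 = 3.65 * -3.83 = -13.9795
lambda_2 * g_2 = 0.24 * -4.75 = -1.14
lambda_3 * g_3 = 3.0 * -3.13 = -9.39
lambda_4 * g_4 = 1.05 * -3.8 = -3.99
Total violation = 13.9795 + 1.14 + 9.39 + 3.99 = 28.4995


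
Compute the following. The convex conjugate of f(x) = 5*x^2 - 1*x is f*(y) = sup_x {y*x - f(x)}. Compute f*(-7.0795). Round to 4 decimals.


f*(y) = sup_x {y*x - a*x^2 - b*x} = sup_x {(y-b)*x - a*x^2}
FOC: (y - b) - 2a*x = 0 => x* = (y - b)/(2a)
x* = (-7.0795 + 1)/(2*5) = -0.608
f*(-7.0795) = (y-b)^2/(4a) = (-7.0795 + 1)^2/(4*5)
= 36.9603/20 = 1.848


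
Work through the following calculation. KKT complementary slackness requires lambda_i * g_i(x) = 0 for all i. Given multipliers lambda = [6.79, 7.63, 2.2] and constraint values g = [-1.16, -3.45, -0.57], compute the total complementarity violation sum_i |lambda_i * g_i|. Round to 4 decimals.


KKT complementary slackness check:
lambda_1 * g_1 = 6.79 * -1.16 = -7.8764
lambda_2 * g_2 = 7.63 * -3.45 = -26.3235
lambda_3 * g_3 = 2.2 * -0.57 = -1.254
Total violation = 7.8764 + 26.3235 + 1.254 = 35.4539


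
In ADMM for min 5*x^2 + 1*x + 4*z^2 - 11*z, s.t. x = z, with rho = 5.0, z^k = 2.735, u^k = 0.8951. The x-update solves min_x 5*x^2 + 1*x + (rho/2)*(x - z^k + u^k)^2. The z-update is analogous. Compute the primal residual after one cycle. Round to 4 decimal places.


ADMM iteration with rho = 5.0, z^k = 2.735, u^k = 0.8951
Step 1: x-update.
Minimize 5*x^2 + 1*x + (5.0/2)*(x - 2.735 + 0.8951)^2
FOC: (2*5 + 5.0)*x = -1 + 5.0*(2.735 - 0.8951)
x^{k+1} = 0.5466
Step 2: z-update.
Minimize 4*z^2 - 11*z + (5.0/2)*(0.5466 - z + 0.8951)^2
FOC: (2*4 + 5.0)*z = 11 + 5.0*(0.5466 + 0.8951)
z^{k+1} = 1.4007
Step 3: u-update.
u^{k+1} = 0.8951 + 0.5466 - 1.4007 = 0.0411
Step 4: Primal residual = |0.5466 - 1.4007| = 0.854


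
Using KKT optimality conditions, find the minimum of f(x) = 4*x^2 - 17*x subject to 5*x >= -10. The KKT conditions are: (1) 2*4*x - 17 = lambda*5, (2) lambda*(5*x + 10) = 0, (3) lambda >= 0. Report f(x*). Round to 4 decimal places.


Step 1: Try lambda = 0 (constraint inactive).
Stationarity: 2*4*x - 17 = 0
x* = 17/(2*4) = 2.125
Check constraint: 5*2.125 = 10.625 >= -10 -- satisfied.
Step 2: Compute optimal value.
f(x*) = 4*2.125^2 - 17*2.125 = -18.0625


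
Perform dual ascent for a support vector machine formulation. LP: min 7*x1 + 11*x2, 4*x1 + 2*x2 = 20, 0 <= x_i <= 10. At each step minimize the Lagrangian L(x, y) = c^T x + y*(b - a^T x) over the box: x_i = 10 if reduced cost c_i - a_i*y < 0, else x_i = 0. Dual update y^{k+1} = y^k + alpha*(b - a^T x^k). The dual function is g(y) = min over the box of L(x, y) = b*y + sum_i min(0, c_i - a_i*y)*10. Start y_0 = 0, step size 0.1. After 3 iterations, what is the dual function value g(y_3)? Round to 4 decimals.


Dual ascent for LP: min 7*x1 + 11*x2, 4*x1 + 2*x2 = 20, 0 <= x_i <= 10
Step 1: y^k = 0.0, reduced costs: (7.0, 11.0)
  x^k = (0.0, 0.0), subgradient = b - a^T x = 20.0
  y^{k+1} = 0.0 + 0.1*20.0 = 2.0
Step 2: y^k = 2.0, reduced costs: (-1.0, 7.0)
  x^k = (10.0, 0.0), subgradient = b - a^T x = -20.0
  y^{k+1} = 2.0 + 0.1*-20.0 = 0.0
Step 3: y^k = 0.0, reduced costs: (7.0, 11.0)
  x^k = (0.0, 0.0), subgradient = b - a^T x = 20.0
  y^{k+1} = 0.0 + 0.1*20.0 = 2.0
Dual objective at y_3 = 2.0: reduced costs (-1.0, 7.0), box minimizer x = (10.0, 0.0)
g(y_3) = b*y + (c1 - a1*y)*x1 + (c2 - a2*y)*x2 = 20*2.0 + (-1.0)*10.0 + 7.0*0.0 = 40.0 - 10.0 + 0.0 = 30.0


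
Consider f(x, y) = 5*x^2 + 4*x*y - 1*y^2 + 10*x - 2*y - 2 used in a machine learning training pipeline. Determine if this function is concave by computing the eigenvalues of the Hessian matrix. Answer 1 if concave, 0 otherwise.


The Hessian of f(x,y) = 5*x^2 + 4*x*y - 1*y^2 + 10*x - 2*y - 2 is:
H = [[10, 4], [4, -2]]
Trace = 10 - 2 = 8
Determinant = 10*-2 - (4)^2 = -36
Discriminant = (8)^2 - 4*-36 = 208.0
Eigenvalues: lambda_1 = -3.2111, lambda_2 = 11.2111
The function is not concave.

0


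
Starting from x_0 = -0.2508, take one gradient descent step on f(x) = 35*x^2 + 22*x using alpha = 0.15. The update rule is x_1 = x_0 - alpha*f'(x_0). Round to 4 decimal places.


We compute the gradient at x_0 and apply the update.
f'(x) = 70*x + 22
f'(-0.2508) = 70*-0.2508 + 22 = 4.444
x_1 = -0.2508 - 0.15*4.444 = -0.9174


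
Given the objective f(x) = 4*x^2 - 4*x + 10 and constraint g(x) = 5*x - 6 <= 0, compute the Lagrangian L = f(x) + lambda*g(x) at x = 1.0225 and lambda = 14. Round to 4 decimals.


Step 1: Evaluate f(x).
f(1.0225) = 4*1.0225^2 - 4*1.0225 + 10 = 10.092
Step 2: Evaluate g(x).
g(1.0225) = 5*1.0225 - 6 = -0.8875
Step 3: Compute Lagrangian.
L = 10.092 + 14*-0.8875 = -2.333


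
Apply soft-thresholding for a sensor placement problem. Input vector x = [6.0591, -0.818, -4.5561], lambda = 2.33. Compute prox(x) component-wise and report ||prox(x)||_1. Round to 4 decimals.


Soft-thresholding with lambda = 2.33:
prox(6.0591) = sign(6.0591)*max(|6.0591| - 2.33, 0) = 3.7291
prox(-0.818) = sign(-0.818)*max(|-0.818| - 2.33, 0) = 0.0
prox(-4.5561) = sign(-4.5561)*max(|-4.5561| - 2.33, 0) = -2.2261
prox(x) = [3.7291, 0.0, -2.2261]
||prox(x)||_1 = 3.7291 + 0.0 + 2.2261 = 5.9552


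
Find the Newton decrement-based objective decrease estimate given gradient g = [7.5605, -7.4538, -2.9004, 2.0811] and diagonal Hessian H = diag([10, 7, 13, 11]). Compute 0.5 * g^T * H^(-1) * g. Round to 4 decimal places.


Step 1: H is diagonal, so H^(-1) * g = [0.7561, -1.0648, -0.2231, 0.1892].
Step 2: g^T H^(-1) g = sum_i g_i^2 / H_ii
  = (7.5605)^2/10 + (-7.4538)^2/7 + (-2.9004)^2/13 + (2.0811)^2/11
  = 5.7161 + 7.937 + 0.6471 + 0.3937 = 14.694
Step 3: Objective decrease = 0.5 * g^T H^(-1) g = 7.347


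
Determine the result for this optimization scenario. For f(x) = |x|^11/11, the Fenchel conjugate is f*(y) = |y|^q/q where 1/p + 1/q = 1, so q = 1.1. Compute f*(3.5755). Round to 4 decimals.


The conjugate exponent q satisfies 1/p + 1/q = 1.
p = 11, so q = 11/(11 - 1) = 1.1
|y|^q = 3.5755^1.1 = 4.0614
f*(3.5755) = 4.0614 / 1.1 = 3.6921


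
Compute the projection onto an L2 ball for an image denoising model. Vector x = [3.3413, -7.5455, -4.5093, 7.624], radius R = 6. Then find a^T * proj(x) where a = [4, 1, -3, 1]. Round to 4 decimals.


Step 1: Compute ||x|| (intermediates to 6 decimals).
||x|| = sqrt(3.3413^2 + (-7.5455)^2 + (-4.5093)^2 + 7.624^2) = 12.106115
Step 2: Project.
Since ||x|| > R, scale = R/||x|| = 6/12.106115 = 0.495617, proj(x) = scale * x
proj(x) = [1.656005, -3.739678, -2.234886, 3.778584]
Step 3: Dot product.
a^T * proj(x) = 4*1.656005 + 1*(-3.739678) - 3*(-2.234886) + 1*3.778584 = 13.3676


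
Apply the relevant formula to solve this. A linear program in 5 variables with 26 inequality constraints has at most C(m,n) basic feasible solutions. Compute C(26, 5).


Each vertex corresponds to some choice of n active constraints out of m, so the number of vertices is at most C(m, n) = m! / (n!(m-n)!).
m = 26, n = 5
Numerator: 26 * 25 * 24 * 23 * 22
Denominator: 5! = 120
C(26, 5) = 65780


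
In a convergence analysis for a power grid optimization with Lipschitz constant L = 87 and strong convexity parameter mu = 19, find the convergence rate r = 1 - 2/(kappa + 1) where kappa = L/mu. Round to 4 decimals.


Step 1: Compute the condition number.
kappa = L/mu = 87/19 = 4.5789
Step 2: Compute the convergence rate.
r = 1 - 2/(kappa + 1) = 1 - 2*mu/(L + mu) = (L - mu)/(L + mu) = 68/106 = 0.6415


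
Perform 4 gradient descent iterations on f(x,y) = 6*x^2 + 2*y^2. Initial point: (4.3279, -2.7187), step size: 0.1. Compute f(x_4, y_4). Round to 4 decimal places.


Gradient descent on f(x,y) = 6*x^2 + 2*y^2.
Starting point: (4.3279, -2.7187), alpha = 0.1
Step 1: grad_x = 2*6*4.3279 = 51.9348, grad_y = 2*2*-2.7187 = -10.8748
  x_1 = 4.3279 - 0.1*51.9348 = -0.8656
  y_1 = -2.7187 - 0.1*-10.8748 = -1.6312
Step 2: grad_x = 2*6*-0.8656 = -10.387, grad_y = 2*2*-1.6312 = -6.5249
  x_2 = -0.8656 - 0.1*-10.387 = 0.1731
  y_2 = -1.6312 - 0.1*-6.5249 = -0.9787
Step 3: grad_x = 2*6*0.1731 = 2.0774, grad_y = 2*2*-0.9787 = -3.9149
  x_3 = 0.1731 - 0.1*2.0774 = -0.0346
  y_3 = -0.9787 - 0.1*-3.9149 = -0.5872
Step 4: grad_x = 2*6*-0.0346 = -0.4155, grad_y = 2*2*-0.5872 = -2.349
  x_4 = -0.0346 - 0.1*-0.4155 = 0.0069
  y_4 = -0.5872 - 0.1*-2.349 = -0.3523
f(0.0069, -0.3523) = 6*0.0069^2 + 2*(-0.3523)^2 = 0.2486


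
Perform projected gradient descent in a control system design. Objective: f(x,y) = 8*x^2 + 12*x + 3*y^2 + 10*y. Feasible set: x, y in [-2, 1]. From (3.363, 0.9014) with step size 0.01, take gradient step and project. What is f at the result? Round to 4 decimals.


Step 1: Compute gradient at (3.363, 0.9014).
grad_x = 2*8*3.363 + 12 = 65.808
grad_y = 2*3*0.9014 + 10 = 15.4084
Step 2: Gradient step.
x_raw = 3.363 - 0.01*65.808 = 2.7049
y_raw = 0.9014 - 0.01*15.4084 = 0.7473
Step 3: Project onto [-2, 1].
x_proj = clip(2.7049) = 1.0
y_proj = clip(0.7473) = 0.7473
Step 4: Evaluate f.
f(1.0, 0.7473) = 29.1486


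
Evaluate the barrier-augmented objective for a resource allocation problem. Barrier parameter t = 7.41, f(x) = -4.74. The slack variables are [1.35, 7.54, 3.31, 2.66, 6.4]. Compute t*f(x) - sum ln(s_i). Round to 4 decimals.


Step 1: Compute log-barrier.
ln values: [0.3001, 2.0202, 1.1969, 0.9783, 1.8563]
phi = -(0.3001 + 2.0202 + 1.1969 + 0.9783 + 1.8563) = -6.3519
Step 2: Compute augmented objective.
t*f(x) = 7.41*-4.74 = -35.1234
Total = -35.1234 - 6.3519 = -41.4753


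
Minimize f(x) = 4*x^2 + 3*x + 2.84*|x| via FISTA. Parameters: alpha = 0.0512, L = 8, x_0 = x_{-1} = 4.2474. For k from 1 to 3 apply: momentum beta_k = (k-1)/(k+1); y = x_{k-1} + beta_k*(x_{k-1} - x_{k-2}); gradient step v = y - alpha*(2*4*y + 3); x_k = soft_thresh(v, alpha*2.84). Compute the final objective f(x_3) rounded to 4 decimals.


FISTA on f(x) = 4*x^2 + 3*x + 2.84*|x|
L = 8, alpha = 0.0512
Iteration 1: beta = 0.0, y = 4.2474 + 0.0*(4.2474 - 4.2474) = 4.2474
  grad(y) = 36.9792, v = y - alpha*grad = 2.3541
  prox(v) = soft_thresh(2.3541, 0.1454) = 2.2087
Iteration 2: beta = 0.3333, y = 2.2087 + 0.3333*(2.2087 - 4.2474) = 1.5291
  grad(y) = 15.2326, v = y - alpha*grad = 0.7492
  prox(v) = soft_thresh(0.7492, 0.1454) = 0.6038
Iteration 3: beta = 0.5, y = 0.6038 + 0.5*(0.6038 - 2.2087) = -0.1987
  grad(y) = 1.4105, v = y - alpha*grad = -0.2709
  prox(v) = soft_thresh(-0.2709, 0.1454) = -0.1255
f(x_3) = 4*(-0.1255)^2 + 3*(-0.1255) + 2.84*|-0.1255| = 0.0429


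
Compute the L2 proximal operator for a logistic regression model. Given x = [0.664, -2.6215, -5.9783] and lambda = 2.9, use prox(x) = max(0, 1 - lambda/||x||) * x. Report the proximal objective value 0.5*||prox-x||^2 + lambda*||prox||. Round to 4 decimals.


Step 1: Compute ||x||.
||x|| = 6.5615
Step 2: Compute scaling factor.
scale = max(0, 1 - 2.9/6.5615) = 0.558
Step 3: prox(x) = [0.3705, -1.4629, -3.3361]
||prox(x)|| = 3.6615
Step 4: Proximal objective.
0.5*||prox-x||^2 = 4.205
lambda*||prox|| = 10.6184
Total = 14.8233


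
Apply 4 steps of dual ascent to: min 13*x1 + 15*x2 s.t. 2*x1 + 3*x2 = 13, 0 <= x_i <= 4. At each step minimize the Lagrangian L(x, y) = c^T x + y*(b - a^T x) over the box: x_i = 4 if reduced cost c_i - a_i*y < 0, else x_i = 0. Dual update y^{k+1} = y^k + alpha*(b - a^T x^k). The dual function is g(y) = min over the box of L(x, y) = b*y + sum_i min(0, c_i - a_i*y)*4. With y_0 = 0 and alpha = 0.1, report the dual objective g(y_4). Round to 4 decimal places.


Dual ascent for LP: min 13*x1 + 15*x2, 2*x1 + 3*x2 = 13, 0 <= x_i <= 4
Step 1: y^k = 0.0, reduced costs: (13.0, 15.0)
  x^k = (0.0, 0.0), subgradient = b - a^T x = 13.0
  y^{k+1} = 0.0 + 0.1*13.0 = 1.3
Step 2: y^k = 1.3, reduced costs: (10.4, 11.1)
  x^k = (0.0, 0.0), subgradient = b - a^T x = 13.0
  y^{k+1} = 1.3 + 0.1*13.0 = 2.6
Step 3: y^k = 2.6, reduced costs: (7.8, 7.2)
  x^k = (0.0, 0.0), subgradient = b - a^T x = 13.0
  y^{k+1} = 2.6 + 0.1*13.0 = 3.9
Step 4: y^k = 3.9, reduced costs: (5.2, 3.3)
  x^k = (0.0, 0.0), subgradient = b - a^T x = 13.0
  y^{k+1} = 3.9 + 0.1*13.0 = 5.2
Dual objective at y_4 = 5.2: reduced costs (2.6, -0.6), box minimizer x = (0.0, 4.0)
g(y_4) = b*y + (c1 - a1*y)*x1 + (c2 - a2*y)*x2 = 13*5.2 + 2.6*0.0 + (-0.6)*4.0 = 67.6 + 0.0 - 2.4 = 65.2


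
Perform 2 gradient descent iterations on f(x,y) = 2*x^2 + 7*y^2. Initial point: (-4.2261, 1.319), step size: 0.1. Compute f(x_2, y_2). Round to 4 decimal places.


Gradient descent on f(x,y) = 2*x^2 + 7*y^2.
Starting point: (-4.2261, 1.319), alpha = 0.1
Step 1: grad_x = 2*2*-4.2261 = -16.9044, grad_y = 2*7*1.319 = 18.466
  x_1 = -4.2261 - 0.1*-16.9044 = -2.5357
  y_1 = 1.319 - 0.1*18.466 = -0.5276
Step 2: grad_x = 2*2*-2.5357 = -10.1426, grad_y = 2*7*-0.5276 = -7.3864
  x_2 = -2.5357 - 0.1*-10.1426 = -1.5214
  y_2 = -0.5276 - 0.1*-7.3864 = 0.211
f(-1.5214, 0.211) = 2*(-1.5214)^2 + 7*0.211^2 = 4.9411


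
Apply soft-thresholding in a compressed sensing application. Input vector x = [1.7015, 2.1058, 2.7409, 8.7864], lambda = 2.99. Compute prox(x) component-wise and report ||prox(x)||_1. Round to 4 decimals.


Soft-thresholding with lambda = 2.99:
prox(1.7015) = sign(1.7015)*max(|1.7015| - 2.99, 0) = 0.0
prox(2.1058) = sign(2.1058)*max(|2.1058| - 2.99, 0) = 0.0
prox(2.7409) = sign(2.7409)*max(|2.7409| - 2.99, 0) = 0.0
prox(8.7864) = sign(8.7864)*max(|8.7864| - 2.99, 0) = 5.7964
prox(x) = [0.0, 0.0, 0.0, 5.7964]
||prox(x)||_1 = 0.0 + 0.0 + 0.0 + 5.7964 = 5.7964


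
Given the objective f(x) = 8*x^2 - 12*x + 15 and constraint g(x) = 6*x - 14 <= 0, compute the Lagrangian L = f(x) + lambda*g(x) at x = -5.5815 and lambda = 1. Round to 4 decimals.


Step 1: Evaluate f(x).
f(-5.5815) = 8*(-5.5815)^2 - 12*(-5.5815) + 15 = 331.2031
Step 2: Evaluate g(x).
g(-5.5815) = 6*-5.5815 - 14 = -47.489
Step 3: Compute Lagrangian.
L = 331.2031 + 1*-47.489 = 283.7141


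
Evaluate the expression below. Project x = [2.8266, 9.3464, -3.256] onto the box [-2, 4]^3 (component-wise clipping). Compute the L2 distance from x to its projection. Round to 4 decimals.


Project each component onto [-2, 4].
clip(2.8266) = 2.8266, clip(9.3464) = 4.0, clip(-3.256) = -2.0
Projection = [2.8266, 4.0, -2.0]
Squared diffs: [0.0, 28.584, 1.5775]
Distance = sqrt(30.1615) = 5.492


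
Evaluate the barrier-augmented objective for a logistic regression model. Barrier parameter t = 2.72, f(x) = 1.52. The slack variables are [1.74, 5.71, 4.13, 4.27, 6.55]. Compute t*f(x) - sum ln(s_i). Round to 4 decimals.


Step 1: Compute log-barrier.
ln values: [0.5539, 1.7422, 1.4183, 1.4516, 1.8795]
phi = -(0.5539 + 1.7422 + 1.4183 + 1.4516 + 1.8795) = -7.0455
Step 2: Compute augmented objective.
t*f(x) = 2.72*1.52 = 4.1344
Total = 4.1344 - 7.0455 = -2.9111


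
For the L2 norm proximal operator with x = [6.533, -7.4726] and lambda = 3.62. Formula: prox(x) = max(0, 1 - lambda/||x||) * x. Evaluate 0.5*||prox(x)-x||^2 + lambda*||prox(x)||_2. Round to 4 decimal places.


Step 1: Compute ||x||.
||x|| = 9.9257
Step 2: Compute scaling factor.
scale = max(0, 1 - 3.62/9.9257) = 0.6353
Step 3: prox(x) = [4.1504, -4.7473]
||prox(x)|| = 6.3057
Step 4: Proximal objective.
0.5*||prox-x||^2 = 6.5522
lambda*||prox|| = 22.8266
Total = 29.3789


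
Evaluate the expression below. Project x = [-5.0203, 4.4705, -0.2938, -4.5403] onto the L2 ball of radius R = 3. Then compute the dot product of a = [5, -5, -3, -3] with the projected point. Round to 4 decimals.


Step 1: Compute ||x|| (intermediates to 6 decimals).
||x|| = sqrt((-5.0203)^2 + 4.4705^2 + (-0.2938)^2 + (-4.5403)^2) = 8.11723
Step 2: Project.
Since ||x|| > R, scale = R/||x|| = 3/8.11723 = 0.369584, proj(x) = scale * x
proj(x) = [-1.855423, 1.652225, -0.108584, -1.678022]
Step 3: Dot product.
a^T * proj(x) = 5*(-1.855423) - 5*1.652225 - 3*(-0.108584) - 3*(-1.678022) = -12.1784


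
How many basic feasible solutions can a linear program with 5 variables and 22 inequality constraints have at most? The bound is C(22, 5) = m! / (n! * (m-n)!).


Each vertex corresponds to some choice of n active constraints out of m, so the number of vertices is at most C(m, n) = m! / (n!(m-n)!).
m = 22, n = 5
Numerator: 22 * 21 * 20 * 19 * 18
Denominator: 5! = 120
C(22, 5) = 26334


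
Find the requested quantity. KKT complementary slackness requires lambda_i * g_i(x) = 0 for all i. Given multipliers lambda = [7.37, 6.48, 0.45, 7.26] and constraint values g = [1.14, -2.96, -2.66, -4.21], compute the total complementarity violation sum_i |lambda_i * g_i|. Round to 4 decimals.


KKT complementary slackness check:
lambda_1 * g_1 = 7.37 * 1.14 = 8.4018
lambda_2 * g_2 = 6.48 * -2.96 = -19.1808
lambda_3 * g_3 = 0.45 * -2.66 = -1.197
lambda_4 * g_4 = 7.26 * -4.21 = -30.5646
Total violation = 8.4018 + 19.1808 + 1.197 + 30.5646 = 59.3442


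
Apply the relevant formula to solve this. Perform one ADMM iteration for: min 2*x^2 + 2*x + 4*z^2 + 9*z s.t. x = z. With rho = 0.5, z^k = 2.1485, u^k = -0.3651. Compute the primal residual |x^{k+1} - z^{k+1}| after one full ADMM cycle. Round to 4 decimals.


ADMM iteration with rho = 0.5, z^k = 2.1485, u^k = -0.3651
Step 1: x-update.
Minimize 2*x^2 + 2*x + (0.5/2)*(x - 2.1485 - 0.3651)^2
FOC: (2*2 + 0.5)*x = -2 + 0.5*(2.1485 + 0.3651)
x^{k+1} = -0.1652
Step 2: z-update.
Minimize 4*z^2 + 9*z + (0.5/2)*(-0.1652 - z - 0.3651)^2
FOC: (2*4 + 0.5)*z = -9 + 0.5*(-0.1652 - 0.3651)
z^{k+1} = -1.09
Step 3: u-update.
u^{k+1} = -0.3651 - 0.1652 + 1.09 = 0.5598
Step 4: Primal residual = |-0.1652 + 1.09| = 0.9249


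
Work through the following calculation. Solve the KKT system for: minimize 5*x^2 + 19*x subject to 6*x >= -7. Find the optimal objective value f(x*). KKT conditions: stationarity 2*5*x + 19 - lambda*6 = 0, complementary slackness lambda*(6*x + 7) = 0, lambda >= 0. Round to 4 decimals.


Step 1: Try lambda = 0 (constraint inactive).
x_unc = -19/(2*5) = -1.9
Check: 6*-1.9 = -11.4 < -7 -- violated!
Step 2: Constraint must be active: 6*x = -7
x* = -7/6 = -1.1667 (rounded; the exact value -7/6 is used below)
lambda = (2*5*(-7/6) + 19)/6 = 1.2222
Step 3: Compute optimal value.
f(x*) = 5*(-7/6)^2 + 19*(-7/6) = -15.3611


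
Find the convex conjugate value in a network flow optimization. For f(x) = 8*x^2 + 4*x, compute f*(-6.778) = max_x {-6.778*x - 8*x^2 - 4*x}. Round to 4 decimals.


f*(y) = sup_x {y*x - a*x^2 - b*x} = sup_x {(y-b)*x - a*x^2}
FOC: (y - b) - 2a*x = 0 => x* = (y - b)/(2a)
x* = (-6.778 - 4)/(2*8) = -0.6736
f*(-6.778) = (y-b)^2/(4a) = (-6.778 - 4)^2/(4*8)
= 116.1653/32 = 3.6302


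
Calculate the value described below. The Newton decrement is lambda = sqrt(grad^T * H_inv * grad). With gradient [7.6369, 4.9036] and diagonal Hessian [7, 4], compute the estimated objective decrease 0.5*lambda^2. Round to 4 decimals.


Step 1: H is diagonal, so H^(-1) * g = [1.091, 1.2259].
Step 2: g^T H^(-1) g = sum_i g_i^2 / H_ii
  = (7.6369)^2/7 + (4.9036)^2/4
  = 8.3317 + 6.0113 = 14.3431
Step 3: Objective decrease = 0.5 * g^T H^(-1) g = 7.1715


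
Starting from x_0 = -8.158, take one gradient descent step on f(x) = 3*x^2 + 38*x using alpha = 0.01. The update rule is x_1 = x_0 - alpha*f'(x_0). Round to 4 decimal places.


We compute the gradient at x_0 and apply the update.
f'(x) = 6*x + 38
f'(-8.158) = 6*-8.158 + 38 = -10.948
x_1 = -8.158 - 0.01*-10.948 = -8.0485


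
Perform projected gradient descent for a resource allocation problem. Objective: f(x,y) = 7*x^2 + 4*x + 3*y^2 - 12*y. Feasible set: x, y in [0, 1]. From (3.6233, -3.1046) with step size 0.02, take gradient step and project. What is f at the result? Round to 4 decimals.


Step 1: Compute gradient at (3.6233, -3.1046).
grad_x = 2*7*3.6233 + 4 = 54.7262
grad_y = 2*3*-3.1046 - 12 = -30.6276
Step 2: Gradient step.
x_raw = 3.6233 - 0.02*54.7262 = 2.5288
y_raw = -3.1046 - 0.02*-30.6276 = -2.492
Step 3: Project onto [0, 1].
x_proj = clip(2.5288) = 1.0
y_proj = clip(-2.492) = 0.0
Step 4: Evaluate f.
f(1.0, 0.0) = 11.0


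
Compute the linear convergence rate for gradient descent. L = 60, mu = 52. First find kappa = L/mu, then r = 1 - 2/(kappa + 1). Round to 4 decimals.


Step 1: Compute the condition number.
kappa = L/mu = 60/52 = 1.1538
Step 2: Compute the convergence rate.
r = 1 - 2/(kappa + 1) = 1 - 2*mu/(L + mu) = (L - mu)/(L + mu) = 8/112 = 0.0714


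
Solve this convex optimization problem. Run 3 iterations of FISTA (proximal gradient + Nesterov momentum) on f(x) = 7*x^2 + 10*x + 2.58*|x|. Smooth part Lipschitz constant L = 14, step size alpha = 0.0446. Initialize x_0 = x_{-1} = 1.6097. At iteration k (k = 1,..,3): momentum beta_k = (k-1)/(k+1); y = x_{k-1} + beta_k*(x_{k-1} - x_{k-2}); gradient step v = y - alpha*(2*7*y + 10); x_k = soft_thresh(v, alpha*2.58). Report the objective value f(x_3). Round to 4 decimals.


FISTA on f(x) = 7*x^2 + 10*x + 2.58*|x|
L = 14, alpha = 0.0446
Iteration 1: beta = 0.0, y = 1.6097 + 0.0*(1.6097 - 1.6097) = 1.6097
  grad(y) = 32.5358, v = y - alpha*grad = 0.1586
  prox(v) = soft_thresh(0.1586, 0.1151) = 0.0435
Iteration 2: beta = 0.3333, y = 0.0435 + 0.3333*(0.0435 - 1.6097) = -0.4785
  grad(y) = 3.3007, v = y - alpha*grad = -0.6257
  prox(v) = soft_thresh(-0.6257, 0.1151) = -0.5107
Iteration 3: beta = 0.5, y = -0.5107 + 0.5*(-0.5107 - 0.0435) = -0.7878
  grad(y) = -1.0287, v = y - alpha*grad = -0.7419
  prox(v) = soft_thresh(-0.7419, 0.1151) = -0.6268
f(x_3) = 7*(-0.6268)^2 + 10*(-0.6268) + 2.58*|-0.6268| = -1.9007


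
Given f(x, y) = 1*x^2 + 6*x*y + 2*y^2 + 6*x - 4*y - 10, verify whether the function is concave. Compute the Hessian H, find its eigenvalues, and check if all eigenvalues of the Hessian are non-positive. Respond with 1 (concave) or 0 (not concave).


The Hessian of f(x,y) = 1*x^2 + 6*x*y + 2*y^2 + 6*x - 4*y - 10 is:
H = [[2, 6], [6, 4]]
Trace = 2 + 4 = 6
Determinant = 2*4 - (6)^2 = -28
Discriminant = (6)^2 - 4*-28 = 148.0
Eigenvalues: lambda_1 = -3.0828, lambda_2 = 9.0828
The function is not concave.

0


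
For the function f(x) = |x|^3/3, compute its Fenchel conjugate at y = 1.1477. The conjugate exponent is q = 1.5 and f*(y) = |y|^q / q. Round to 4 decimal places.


The conjugate exponent q satisfies 1/p + 1/q = 1.
p = 3, so q = 3/(3 - 1) = 1.5
|y|^q = 1.1477^1.5 = 1.2295
f*(1.1477) = 1.2295 / 1.5 = 0.8197


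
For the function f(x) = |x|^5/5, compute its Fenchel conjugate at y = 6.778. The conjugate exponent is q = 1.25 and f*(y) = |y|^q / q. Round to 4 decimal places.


The conjugate exponent q satisfies 1/p + 1/q = 1.
p = 5, so q = 5/(5 - 1) = 1.25
|y|^q = 6.778^1.25 = 10.9365
f*(6.778) = 10.9365 / 1.25 = 8.7492


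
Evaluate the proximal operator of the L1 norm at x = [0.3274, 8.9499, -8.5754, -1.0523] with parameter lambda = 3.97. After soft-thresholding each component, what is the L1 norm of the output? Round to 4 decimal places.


Soft-thresholding with lambda = 3.97:
prox(0.3274) = sign(0.3274)*max(|0.3274| - 3.97, 0) = 0.0
prox(8.9499) = sign(8.9499)*max(|8.9499| - 3.97, 0) = 4.9799
prox(-8.5754) = sign(-8.5754)*max(|-8.5754| - 3.97, 0) = -4.6054
prox(-1.0523) = sign(-1.0523)*max(|-1.0523| - 3.97, 0) = 0.0
prox(x) = [0.0, 4.9799, -4.6054, 0.0]
||prox(x)||_1 = 0.0 + 4.9799 + 4.6054 + 0.0 = 9.5853


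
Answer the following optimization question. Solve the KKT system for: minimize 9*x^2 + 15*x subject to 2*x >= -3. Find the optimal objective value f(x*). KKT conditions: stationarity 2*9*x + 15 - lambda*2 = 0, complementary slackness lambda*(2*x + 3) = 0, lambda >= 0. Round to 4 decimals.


Step 1: Try lambda = 0 (constraint inactive).
Stationarity: 2*9*x + 15 = 0
x* = -15/(2*9) = -5/6 = -0.8333 (rounded; the exact value -5/6 is used below)
Check constraint: 2*-0.8333 = -1.6666 >= -3 -- satisfied.
Step 2: Compute optimal value.
f(x*) = 9*(-5/6)^2 + 15*(-5/6) = -6.25


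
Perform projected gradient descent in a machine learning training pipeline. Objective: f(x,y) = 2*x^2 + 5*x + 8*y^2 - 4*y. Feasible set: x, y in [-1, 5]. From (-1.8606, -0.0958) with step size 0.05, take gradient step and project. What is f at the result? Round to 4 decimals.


Step 1: Compute gradient at (-1.8606, -0.0958).
grad_x = 2*2*-1.8606 + 5 = -2.4424
grad_y = 2*8*-0.0958 - 4 = -5.5328
Step 2: Gradient step.
x_raw = -1.8606 - 0.05*-2.4424 = -1.7385
y_raw = -0.0958 - 0.05*-5.5328 = 0.1808
Step 3: Project onto [-1, 5].
x_proj = clip(-1.7385) = -1.0
y_proj = clip(0.1808) = 0.1808
Step 4: Evaluate f.
f(-1.0, 0.1808) = -3.4617


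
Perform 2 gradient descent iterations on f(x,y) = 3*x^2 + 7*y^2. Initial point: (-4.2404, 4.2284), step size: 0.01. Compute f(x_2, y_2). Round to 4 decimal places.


Gradient descent on f(x,y) = 3*x^2 + 7*y^2.
Starting point: (-4.2404, 4.2284), alpha = 0.01
Step 1: grad_x = 2*3*-4.2404 = -25.4424, grad_y = 2*7*4.2284 = 59.1976
  x_1 = -4.2404 - 0.01*-25.4424 = -3.986
  y_1 = 4.2284 - 0.01*59.1976 = 3.6364
Step 2: grad_x = 2*3*-3.986 = -23.9159, grad_y = 2*7*3.6364 = 50.9099
  x_2 = -3.986 - 0.01*-23.9159 = -3.7468
  y_2 = 3.6364 - 0.01*50.9099 = 3.1273
f(-3.7468, 3.1273) = 3*(-3.7468)^2 + 7*3.1273^2 = 110.577


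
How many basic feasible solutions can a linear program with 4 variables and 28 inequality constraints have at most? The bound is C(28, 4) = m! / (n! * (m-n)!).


Each vertex corresponds to some choice of n active constraints out of m, so the number of vertices is at most C(m, n) = m! / (n!(m-n)!).
m = 28, n = 4
Numerator: 28 * 27 * 26 * 25
Denominator: 4! = 24
C(28, 4) = 20475


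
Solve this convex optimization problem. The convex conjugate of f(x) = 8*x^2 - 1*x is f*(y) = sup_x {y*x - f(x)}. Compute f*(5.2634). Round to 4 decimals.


f*(y) = sup_x {y*x - a*x^2 - b*x} = sup_x {(y-b)*x - a*x^2}
FOC: (y - b) - 2a*x = 0 => x* = (y - b)/(2a)
x* = (5.2634 + 1)/(2*8) = 0.3915
f*(5.2634) = (y-b)^2/(4a) = (5.2634 + 1)^2/(4*8)
= 39.2302/32 = 1.2259


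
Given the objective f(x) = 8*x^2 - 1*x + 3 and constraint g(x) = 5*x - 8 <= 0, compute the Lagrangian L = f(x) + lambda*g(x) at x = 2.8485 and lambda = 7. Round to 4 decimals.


Step 1: Evaluate f(x).
f(2.8485) = 8*2.8485^2 - 1*2.8485 + 3 = 65.0631
Step 2: Evaluate g(x).
g(2.8485) = 5*2.8485 - 8 = 6.2425
Step 3: Compute Lagrangian.
L = 65.0631 + 7*6.2425 = 108.7606


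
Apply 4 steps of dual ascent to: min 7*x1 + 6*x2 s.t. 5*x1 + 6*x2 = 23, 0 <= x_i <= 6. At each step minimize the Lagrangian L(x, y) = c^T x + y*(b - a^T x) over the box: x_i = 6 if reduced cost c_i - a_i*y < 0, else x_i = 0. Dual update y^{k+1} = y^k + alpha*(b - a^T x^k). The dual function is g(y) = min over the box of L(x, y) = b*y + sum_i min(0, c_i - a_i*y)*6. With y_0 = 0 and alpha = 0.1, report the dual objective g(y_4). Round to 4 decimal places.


Dual ascent for LP: min 7*x1 + 6*x2, 5*x1 + 6*x2 = 23, 0 <= x_i <= 6
Step 1: y^k = 0.0, reduced costs: (7.0, 6.0)
  x^k = (0.0, 0.0), subgradient = b - a^T x = 23.0
  y^{k+1} = 0.0 + 0.1*23.0 = 2.3
Step 2: y^k = 2.3, reduced costs: (-4.5, -7.8)
  x^k = (6.0, 6.0), subgradient = b - a^T x = -43.0
  y^{k+1} = 2.3 + 0.1*-43.0 = -2.0
Step 3: y^k = -2.0, reduced costs: (17.0, 18.0)
  x^k = (0.0, 0.0), subgradient = b - a^T x = 23.0
  y^{k+1} = -2.0 + 0.1*23.0 = 0.3
Step 4: y^k = 0.3, reduced costs: (5.5, 4.2)
  x^k = (0.0, 0.0), subgradient = b - a^T x = 23.0
  y^{k+1} = 0.3 + 0.1*23.0 = 2.6
Dual objective at y_4 = 2.6: reduced costs (-6.0, -9.6), box minimizer x = (6.0, 6.0)
g(y_4) = b*y + (c1 - a1*y)*x1 + (c2 - a2*y)*x2 = 23*2.6 + (-6.0)*6.0 + (-9.6)*6.0 = 59.8 - 36.0 - 57.6 = -33.8
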